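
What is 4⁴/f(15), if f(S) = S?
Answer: 256/15 ≈ 17.067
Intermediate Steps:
4⁴/f(15) = 4⁴/15 = 256*(1/15) = 256/15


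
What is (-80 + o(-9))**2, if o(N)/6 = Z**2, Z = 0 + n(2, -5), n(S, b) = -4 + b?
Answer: 164836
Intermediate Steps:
Z = -9 (Z = 0 + (-4 - 5) = 0 - 9 = -9)
o(N) = 486 (o(N) = 6*(-9)**2 = 6*81 = 486)
(-80 + o(-9))**2 = (-80 + 486)**2 = 406**2 = 164836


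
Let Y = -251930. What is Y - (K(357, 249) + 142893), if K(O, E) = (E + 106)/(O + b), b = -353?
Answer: -1579647/4 ≈ -3.9491e+5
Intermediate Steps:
K(O, E) = (106 + E)/(-353 + O) (K(O, E) = (E + 106)/(O - 353) = (106 + E)/(-353 + O))
Y - (K(357, 249) + 142893) = -251930 - ((106 + 249)/(-353 + 357) + 142893) = -251930 - (355/4 + 142893) = -251930 - 1*571927/4 = -251930 - 571927/4 = -1579647/4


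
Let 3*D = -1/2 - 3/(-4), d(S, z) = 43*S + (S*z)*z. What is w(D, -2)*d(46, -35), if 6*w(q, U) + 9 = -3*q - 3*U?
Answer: -94783/3 ≈ -31594.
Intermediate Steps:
d(S, z) = 43*S + S*z**2
D = 1/12 (D = (-1/2 - 3/(-4))/3 = (-1*1/2 - 3*(-1/4))/3 = (-1/2 + 3/4)/3 = (1/3)*(1/4) = 1/12 ≈ 0.083333)
w(q, U) = -3/2 - U/2 - q/2 (w(q, U) = -3/2 + (-3*q - 3*U)/6 = -3/2 + (-3*U - 3*q)/6 = -3/2 + (-U/2 - q/2) = -3/2 - U/2 - q/2)
w(D, -2)*d(46, -35) = (-3/2 - 1/2*(-2) - 1/2*1/12)*(46*(43 + (-35)**2)) = (-3/2 + 1 - 1/24)*(46*(43 + 1225)) = -299*1268/12 = -13/24*58328 = -94783/3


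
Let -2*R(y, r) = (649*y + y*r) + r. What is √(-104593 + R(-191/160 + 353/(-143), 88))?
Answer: I*√27928926285/520 ≈ 321.38*I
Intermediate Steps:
R(y, r) = -649*y/2 - r/2 - r*y/2 (R(y, r) = -((649*y + y*r) + r)/2 = -((649*y + r*y) + r)/2 = -(r + 649*y + r*y)/2 = -649*y/2 - r/2 - r*y/2)
√(-104593 + R(-191/160 + 353/(-143), 88)) = √(-104593 + (-649*(-191/160 + 353/(-143))/2 - ½*88 - ½*88*(-191/160 + 353/(-143)))) = √(-104593 + (-649*(-191*1/160 + 353*(-1/143))/2 - 44 - ½*88*(-191*1/160 + 353*(-1/143)))) = √(-104593 + (-649*(-191/160 - 353/143)/2 - 44 - ½*88*(-191/160 - 353/143))) = √(-104593 + (-649/2*(-83793/22880) - 44 - ½*88*(-83793/22880))) = √(-104593 + (4943787/4160 - 44 + 83793/520)) = √(-104593 + 5431091/4160) = √(-429675789/4160) = I*√27928926285/520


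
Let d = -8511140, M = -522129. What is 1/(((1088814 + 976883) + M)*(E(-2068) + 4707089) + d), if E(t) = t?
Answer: 1/7262511343788 ≈ 1.3769e-13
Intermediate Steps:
1/(((1088814 + 976883) + M)*(E(-2068) + 4707089) + d) = 1/(((1088814 + 976883) - 522129)*(-2068 + 4707089) - 8511140) = 1/((2065697 - 522129)*4705021 - 8511140) = 1/(1543568*4705021 - 8511140) = 1/(7262519854928 - 8511140) = 1/7262511343788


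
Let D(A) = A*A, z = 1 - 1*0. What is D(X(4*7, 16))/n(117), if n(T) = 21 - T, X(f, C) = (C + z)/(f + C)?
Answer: -289/185856 ≈ -0.0015550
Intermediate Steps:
z = 1 (z = 1 + 0 = 1)
X(f, C) = (1 + C)/(C + f) (X(f, C) = (C + 1)/(f + C) = (1 + C)/(C + f))
D(A) = A²
D(X(4*7, 16))/n(117) = ((1 + 16)/(16 + 4*7))²/(21 - 1*117) = (17/(16 + 28))²/(21 - 117) = (17/44)²/(-96) = ((1/44)*17)²*(-1/96) = (17/44)²*(-1/96) = (289/1936)*(-1/96) = -289/185856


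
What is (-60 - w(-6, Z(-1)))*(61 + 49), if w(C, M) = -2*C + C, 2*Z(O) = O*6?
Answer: -7260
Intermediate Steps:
Z(O) = 3*O (Z(O) = (O*6)/2 = (6*O)/2 = 3*O)
w(C, M) = -C
(-60 - w(-6, Z(-1)))*(61 + 49) = (-60 - (-1)*(-6))*(61 + 49) = (-60 - 1*6)*110 = (-60 - 6)*110 = -66*110 = -7260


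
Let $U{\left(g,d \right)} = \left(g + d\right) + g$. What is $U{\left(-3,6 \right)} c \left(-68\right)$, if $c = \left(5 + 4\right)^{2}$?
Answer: $0$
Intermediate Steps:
$U{\left(g,d \right)} = d + 2 g$ ($U{\left(g,d \right)} = \left(d + g\right) + g = d + 2 g$)
$c = 81$ ($c = 9^{2} = 81$)
$U{\left(-3,6 \right)} c \left(-68\right) = \left(6 + 2 \left(-3\right)\right) 81 \left(-68\right) = \left(6 - 6\right) 81 \left(-68\right) = 0 \cdot 81 \left(-68\right) = 0 \left(-68\right) = 0$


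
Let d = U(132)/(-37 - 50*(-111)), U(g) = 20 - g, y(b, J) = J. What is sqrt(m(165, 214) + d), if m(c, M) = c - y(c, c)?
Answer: 4*I*sqrt(38591)/5513 ≈ 0.14253*I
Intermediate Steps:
m(c, M) = 0 (m(c, M) = c - c = 0)
d = -112/5513 (d = (20 - 1*132)/(-37 - 50*(-111)) = (20 - 132)/(-37 + 5550) = -112/5513 ≈ -0.020316)
sqrt(m(165, 214) + d) = sqrt(0 - 112/5513) = sqrt(-112/5513) = 4*I*sqrt(38591)/5513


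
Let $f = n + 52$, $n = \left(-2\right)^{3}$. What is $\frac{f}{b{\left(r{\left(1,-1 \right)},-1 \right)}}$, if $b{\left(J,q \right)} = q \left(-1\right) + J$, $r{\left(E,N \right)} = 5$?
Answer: $\frac{22}{3} \approx 7.3333$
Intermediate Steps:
$n = -8$
$b{\left(J,q \right)} = J - q$ ($b{\left(J,q \right)} = - q + J = J - q$)
$f = 44$ ($f = -8 + 52 = 44$)
$\frac{f}{b{\left(r{\left(1,-1 \right)},-1 \right)}} = \frac{44}{5 - -1} = \frac{44}{5 + 1} = \frac{44}{6} = 44 \cdot \frac{1}{6} = \frac{22}{3}$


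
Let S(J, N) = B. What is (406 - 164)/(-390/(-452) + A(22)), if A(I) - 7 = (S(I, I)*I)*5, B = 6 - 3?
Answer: 54692/76357 ≈ 0.71627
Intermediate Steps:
B = 3
S(J, N) = 3
A(I) = 7 + 15*I (A(I) = 7 + (3*I)*5 = 7 + 15*I)
(406 - 164)/(-390/(-452) + A(22)) = (406 - 164)/(-390/(-452) + (7 + 15*22)) = 242/(-390*(-1/452) + (7 + 330)) = 242/(195/226 + 337) = 242/(76357/226) = 242*(226/76357) = 54692/76357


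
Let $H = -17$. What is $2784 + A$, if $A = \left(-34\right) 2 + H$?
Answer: $2699$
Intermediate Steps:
$A = -85$ ($A = \left(-34\right) 2 - 17 = -68 - 17 = -85$)
$2784 + A = 2784 - 85 = 2699$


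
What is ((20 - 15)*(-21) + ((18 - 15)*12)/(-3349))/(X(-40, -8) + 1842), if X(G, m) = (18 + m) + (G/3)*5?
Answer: -1055043/17937244 ≈ -0.058819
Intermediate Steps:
X(G, m) = 18 + m + 5*G/3 (X(G, m) = (18 + m) + (G*(1/3))*5 = (18 + m) + (G/3)*5 = (18 + m) + 5*G/3 = 18 + m + 5*G/3)
((20 - 15)*(-21) + ((18 - 15)*12)/(-3349))/(X(-40, -8) + 1842) = ((20 - 15)*(-21) + ((18 - 15)*12)/(-3349))/((18 - 8 + (5/3)*(-40)) + 1842) = (5*(-21) + (3*12)*(-1/3349))/((18 - 8 - 200/3) + 1842) = (-105 + 36*(-1/3349))/(-170/3 + 1842) = (-105 - 36/3349)/(5356/3) = -351681/3349*3/5356 = -1055043/17937244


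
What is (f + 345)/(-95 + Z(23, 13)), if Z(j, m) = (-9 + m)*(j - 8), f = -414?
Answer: 69/35 ≈ 1.9714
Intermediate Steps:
Z(j, m) = (-9 + m)*(-8 + j)
(f + 345)/(-95 + Z(23, 13)) = (-414 + 345)/(-95 + (72 - 9*23 - 8*13 + 23*13)) = -69/(-95 + (72 - 207 - 104 + 299)) = -69/(-95 + 60) = -69/(-35) = -69*(-1/35) = 69/35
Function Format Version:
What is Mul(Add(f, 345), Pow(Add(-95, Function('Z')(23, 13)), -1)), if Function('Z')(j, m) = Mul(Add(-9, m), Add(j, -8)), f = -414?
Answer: Rational(69, 35) ≈ 1.9714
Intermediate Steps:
Function('Z')(j, m) = Mul(Add(-9, m), Add(-8, j))
Mul(Add(f, 345), Pow(Add(-95, Function('Z')(23, 13)), -1)) = Mul(Add(-414, 345), Pow(Add(-95, Add(72, Mul(-9, 23), Mul(-8, 13), Mul(23, 13))), -1)) = Mul(-69, Pow(Add(-95, Add(72, -207, -104, 299)), -1)) = Mul(-69, Pow(Add(-95, 60), -1)) = Mul(-69, Pow(-35, -1)) = Mul(-69, Rational(-1, 35)) = Rational(69, 35)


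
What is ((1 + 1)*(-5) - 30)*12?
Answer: -480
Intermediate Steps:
((1 + 1)*(-5) - 30)*12 = (2*(-5) - 30)*12 = (-10 - 30)*12 = -40*12 = -480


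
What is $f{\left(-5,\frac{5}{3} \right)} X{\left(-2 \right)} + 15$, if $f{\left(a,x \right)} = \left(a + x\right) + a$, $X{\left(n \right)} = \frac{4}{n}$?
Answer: $\frac{95}{3} \approx 31.667$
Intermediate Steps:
$f{\left(a,x \right)} = x + 2 a$
$f{\left(-5,\frac{5}{3} \right)} X{\left(-2 \right)} + 15 = \left(\frac{5}{3} + 2 \left(-5\right)\right) \frac{4}{-2} + 15 = \left(5 \cdot \frac{1}{3} - 10\right) 4 \left(- \frac{1}{2}\right) + 15 = \left(\frac{5}{3} - 10\right) \left(-2\right) + 15 = \left(- \frac{25}{3}\right) \left(-2\right) + 15 = \frac{50}{3} + 15 = \frac{95}{3}$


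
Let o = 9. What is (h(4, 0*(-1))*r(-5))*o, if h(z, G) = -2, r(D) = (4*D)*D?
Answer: -1800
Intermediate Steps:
r(D) = 4*D**2
(h(4, 0*(-1))*r(-5))*o = -8*(-5)**2*9 = -8*25*9 = -2*100*9 = -200*9 = -1800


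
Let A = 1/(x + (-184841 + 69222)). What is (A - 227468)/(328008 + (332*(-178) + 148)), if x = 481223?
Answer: -83163210671/98369412240 ≈ -0.84542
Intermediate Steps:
A = 1/365604 (A = 1/(481223 + (-184841 + 69222)) = 1/(481223 - 115619) = 1/365604 ≈ 2.7352e-6)
(A - 227468)/(328008 + (332*(-178) + 148)) = (1/365604 - 227468)/(328008 + (332*(-178) + 148)) = -83163210671/(365604*(328008 + (-59096 + 148))) = -83163210671/(365604*(328008 - 58948)) = -83163210671/365604/269060 = -83163210671/365604*1/269060 = -83163210671/98369412240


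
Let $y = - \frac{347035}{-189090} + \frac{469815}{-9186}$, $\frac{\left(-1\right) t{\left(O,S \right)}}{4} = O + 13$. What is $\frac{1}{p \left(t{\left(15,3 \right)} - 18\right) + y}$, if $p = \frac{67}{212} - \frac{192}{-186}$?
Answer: $- \frac{95128645194}{21364737008639} \approx -0.0044526$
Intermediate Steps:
$t{\left(O,S \right)} = -52 - 4 O$ ($t{\left(O,S \right)} = - 4 \left(O + 13\right) = - 4 \left(13 + O\right) = -52 - 4 O$)
$p = \frac{8861}{6572}$ ($p = 67 \cdot \frac{1}{212} - - \frac{32}{31} = \frac{67}{212} + \frac{32}{31} = \frac{8861}{6572} \approx 1.3483$)
$y = - \frac{1427490914}{28949679}$ ($y = \left(-347035\right) \left(- \frac{1}{189090}\right) + 469815 \left(- \frac{1}{9186}\right) = \frac{69407}{37818} - \frac{156605}{3062} = - \frac{1427490914}{28949679} \approx -49.309$)
$\frac{1}{p \left(t{\left(15,3 \right)} - 18\right) + y} = \frac{1}{\frac{8861 \left(\left(-52 - 60\right) - 18\right)}{6572} - \frac{1427490914}{28949679}} = \frac{1}{\frac{8861 \left(-112 - 18\right)}{6572} - \frac{1427490914}{28949679}} = \frac{1}{\frac{8861}{6572} \left(-130\right) - \frac{1427490914}{28949679}} = \frac{1}{- \frac{575965}{3286} - \frac{1427490914}{28949679}} = \frac{1}{- \frac{21364737008639}{95128645194}} = - \frac{95128645194}{21364737008639}$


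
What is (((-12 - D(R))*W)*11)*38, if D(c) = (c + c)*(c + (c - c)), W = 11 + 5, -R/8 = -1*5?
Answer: -21481856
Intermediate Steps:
R = 40 (R = -(-8)*5 = -8*(-5) = 40)
W = 16
D(c) = 2*c**2 (D(c) = (2*c)*(c + 0) = (2*c)*c = 2*c**2)
(((-12 - D(R))*W)*11)*38 = (((-12 - 2*40**2)*16)*11)*38 = (((-12 - 2*1600)*16)*11)*38 = (((-12 - 1*3200)*16)*11)*38 = (((-12 - 3200)*16)*11)*38 = (-3212*16*11)*38 = -51392*11*38 = -565312*38 = -21481856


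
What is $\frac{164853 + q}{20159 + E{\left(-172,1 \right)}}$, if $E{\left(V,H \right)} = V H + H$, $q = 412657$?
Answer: $\frac{288755}{9994} \approx 28.893$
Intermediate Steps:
$E{\left(V,H \right)} = H + H V$ ($E{\left(V,H \right)} = H V + H = H + H V$)
$\frac{164853 + q}{20159 + E{\left(-172,1 \right)}} = \frac{164853 + 412657}{20159 + 1 \left(1 - 172\right)} = \frac{577510}{20159 + 1 \left(-171\right)} = \frac{577510}{20159 - 171} = \frac{577510}{19988} = 577510 \cdot \frac{1}{19988} = \frac{288755}{9994}$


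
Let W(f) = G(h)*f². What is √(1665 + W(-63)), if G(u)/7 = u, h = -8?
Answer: 3*I*√24511 ≈ 469.68*I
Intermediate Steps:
G(u) = 7*u
W(f) = -56*f² (W(f) = (7*(-8))*f² = -56*f²)
√(1665 + W(-63)) = √(1665 - 56*(-63)²) = √(1665 - 56*3969) = √(1665 - 222264) = √(-220599) = 3*I*√24511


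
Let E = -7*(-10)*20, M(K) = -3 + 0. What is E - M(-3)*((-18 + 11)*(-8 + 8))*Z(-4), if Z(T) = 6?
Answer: 1400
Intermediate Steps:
M(K) = -3
E = 1400 (E = 70*20 = 1400)
E - M(-3)*((-18 + 11)*(-8 + 8))*Z(-4) = 1400 - (-3*(-18 + 11)*(-8 + 8))*6 = 1400 - (-(-21)*0)*6 = 1400 - (-3*0)*6 = 1400 - 0*6 = 1400 - 1*0 = 1400 + 0 = 1400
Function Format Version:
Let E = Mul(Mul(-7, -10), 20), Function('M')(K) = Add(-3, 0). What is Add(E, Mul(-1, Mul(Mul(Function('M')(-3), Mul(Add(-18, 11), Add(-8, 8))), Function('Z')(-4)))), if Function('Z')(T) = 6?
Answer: 1400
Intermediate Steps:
Function('M')(K) = -3
E = 1400 (E = Mul(70, 20) = 1400)
Add(E, Mul(-1, Mul(Mul(Function('M')(-3), Mul(Add(-18, 11), Add(-8, 8))), Function('Z')(-4)))) = Add(1400, Mul(-1, Mul(Mul(-3, Mul(Add(-18, 11), Add(-8, 8))), 6))) = Add(1400, Mul(-1, Mul(Mul(-3, Mul(-7, 0)), 6))) = Add(1400, Mul(-1, Mul(Mul(-3, 0), 6))) = Add(1400, Mul(-1, Mul(0, 6))) = Add(1400, Mul(-1, 0)) = Add(1400, 0) = 1400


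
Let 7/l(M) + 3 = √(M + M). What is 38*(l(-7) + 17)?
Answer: 14060/23 - 266*I*√14/23 ≈ 611.3 - 43.273*I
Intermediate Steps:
l(M) = 7/(-3 + √2*√M) (l(M) = 7/(-3 + √(M + M)) = 7/(-3 + √(2*M)) = 7/(-3 + √2*√M))
38*(l(-7) + 17) = 38*(7/(-3 + √2*√(-7)) + 17) = 38*(7/(-3 + √2*(I*√7)) + 17) = 38*(7/(-3 + I*√14) + 17) = 38*(17 + 7/(-3 + I*√14)) = 646 + 266/(-3 + I*√14)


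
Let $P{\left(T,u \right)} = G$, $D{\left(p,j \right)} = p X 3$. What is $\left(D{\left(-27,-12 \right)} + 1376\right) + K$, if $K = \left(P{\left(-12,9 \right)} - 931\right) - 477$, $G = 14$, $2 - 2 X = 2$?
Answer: $-18$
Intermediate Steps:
$X = 0$ ($X = 1 - 1 = 0$)
$D{\left(p,j \right)} = 0$ ($D{\left(p,j \right)} = p 0 \cdot 3 = 0 \cdot 3 = 0$)
$P{\left(T,u \right)} = 14$
$K = -1394$ ($K = \left(14 - 931\right) - 477 = -917 - 477 = -1394$)
$\left(D{\left(-27,-12 \right)} + 1376\right) + K = \left(0 + 1376\right) - 1394 = 1376 - 1394 = -18$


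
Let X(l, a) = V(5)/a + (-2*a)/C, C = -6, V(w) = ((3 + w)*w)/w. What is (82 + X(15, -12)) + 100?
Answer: 532/3 ≈ 177.33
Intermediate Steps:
V(w) = 3 + w (V(w) = (w*(3 + w))/w = 3 + w)
X(l, a) = 8/a + a/3 (X(l, a) = (3 + 5)/a - 2*a/(-6) = 8/a - 2*a*(-1/6) = 8/a + a/3)
(82 + X(15, -12)) + 100 = (82 + (8/(-12) + (1/3)*(-12))) + 100 = (82 + (8*(-1/12) - 4)) + 100 = (82 + (-2/3 - 4)) + 100 = (82 - 14/3) + 100 = 232/3 + 100 = 532/3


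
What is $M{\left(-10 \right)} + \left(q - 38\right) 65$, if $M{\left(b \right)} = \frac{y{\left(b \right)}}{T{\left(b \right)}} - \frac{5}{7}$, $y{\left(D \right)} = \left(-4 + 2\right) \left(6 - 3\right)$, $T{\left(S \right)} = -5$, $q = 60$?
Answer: $\frac{50067}{35} \approx 1430.5$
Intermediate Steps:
$y{\left(D \right)} = -6$ ($y{\left(D \right)} = \left(-2\right) 3 = -6$)
$M{\left(b \right)} = \frac{17}{35}$ ($M{\left(b \right)} = - \frac{6}{-5} - \frac{5}{7} = \left(-6\right) \left(- \frac{1}{5}\right) - \frac{5}{7} = \frac{6}{5} - \frac{5}{7} = \frac{17}{35}$)
$M{\left(-10 \right)} + \left(q - 38\right) 65 = \frac{17}{35} + \left(60 - 38\right) 65 = \frac{17}{35} + 22 \cdot 65 = \frac{17}{35} + 1430 = \frac{50067}{35}$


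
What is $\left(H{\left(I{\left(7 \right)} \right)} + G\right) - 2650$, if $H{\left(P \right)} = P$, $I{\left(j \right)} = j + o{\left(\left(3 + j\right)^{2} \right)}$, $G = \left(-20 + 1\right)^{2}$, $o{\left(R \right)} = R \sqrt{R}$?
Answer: $-1282$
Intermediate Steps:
$o{\left(R \right)} = R^{\frac{3}{2}}$
$G = 361$ ($G = \left(-19\right)^{2} = 361$)
$I{\left(j \right)} = j + \left(\left(3 + j\right)^{2}\right)^{\frac{3}{2}}$
$\left(H{\left(I{\left(7 \right)} \right)} + G\right) - 2650 = \left(\left(7 + \left(\left(3 + 7\right)^{2}\right)^{\frac{3}{2}}\right) + 361\right) - 2650 = \left(\left(7 + \left(10^{2}\right)^{\frac{3}{2}}\right) + 361\right) - 2650 = \left(\left(7 + 100^{\frac{3}{2}}\right) + 361\right) - 2650 = \left(\left(7 + 1000\right) + 361\right) - 2650 = \left(1007 + 361\right) - 2650 = 1368 - 2650 = -1282$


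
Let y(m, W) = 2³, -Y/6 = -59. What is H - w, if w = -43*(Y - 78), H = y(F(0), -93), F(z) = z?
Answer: 11876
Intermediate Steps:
Y = 354 (Y = -6*(-59) = 354)
y(m, W) = 8
H = 8
w = -11868 (w = -43*(354 - 78) = -43*276 = -11868)
H - w = 8 - 1*(-11868) = 8 + 11868 = 11876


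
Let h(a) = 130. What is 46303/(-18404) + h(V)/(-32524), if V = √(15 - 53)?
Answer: -377087823/149642924 ≈ -2.5199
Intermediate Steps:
V = I*√38 (V = √(-38) = I*√38 ≈ 6.1644*I)
46303/(-18404) + h(V)/(-32524) = 46303/(-18404) + 130/(-32524) = 46303*(-1/18404) + 130*(-1/32524) = -46303/18404 - 65/16262 = -377087823/149642924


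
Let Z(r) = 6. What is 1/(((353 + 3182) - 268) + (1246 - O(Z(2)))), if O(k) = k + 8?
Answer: 1/4499 ≈ 0.00022227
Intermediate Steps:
O(k) = 8 + k
1/(((353 + 3182) - 268) + (1246 - O(Z(2)))) = 1/(((353 + 3182) - 268) + (1246 - (8 + 6))) = 1/((3535 - 268) + (1246 - 1*14)) = 1/(3267 + (1246 - 14)) = 1/(3267 + 1232) = 1/4499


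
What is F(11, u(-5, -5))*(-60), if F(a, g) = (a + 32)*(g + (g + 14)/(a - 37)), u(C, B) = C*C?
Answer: -60630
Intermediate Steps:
u(C, B) = C²
F(a, g) = (32 + a)*(g + (14 + g)/(-37 + a))
F(11, u(-5, -5))*(-60) = ((448 - 1152*(-5)² + 14*11 + (-5)²*11² - 4*11*(-5)²)/(-37 + 11))*(-60) = ((448 - 1152*25 + 154 + 25*121 - 4*11*25)/(-26))*(-60) = -(448 - 28800 + 154 + 3025 - 1100)/26*(-60) = -1/26*(-26273)*(-60) = (2021/2)*(-60) = -60630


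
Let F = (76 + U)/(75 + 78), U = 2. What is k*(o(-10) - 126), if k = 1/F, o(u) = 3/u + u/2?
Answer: -5151/20 ≈ -257.55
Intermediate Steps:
o(u) = u/2 + 3/u (o(u) = 3/u + u*(½) = 3/u + u/2 = u/2 + 3/u)
F = 26/51 (F = (76 + 2)/(75 + 78) = 78/153 = 78*(1/153) = 26/51 ≈ 0.50980)
k = 51/26 (k = 1/(26/51) = 51/26 ≈ 1.9615)
k*(o(-10) - 126) = 51*(((½)*(-10) + 3/(-10)) - 126)/26 = 51*((-5 + 3*(-⅒)) - 126)/26 = 51*((-5 - 3/10) - 126)/26 = 51*(-53/10 - 126)/26 = (51/26)*(-1313/10) = -5151/20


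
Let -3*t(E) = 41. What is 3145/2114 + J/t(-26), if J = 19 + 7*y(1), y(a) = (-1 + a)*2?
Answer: 8447/86674 ≈ 0.097457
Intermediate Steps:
y(a) = -2 + 2*a
t(E) = -41/3 (t(E) = -1/3*41 = -41/3)
J = 19 (J = 19 + 7*(-2 + 2*1) = 19 + 7*(-2 + 2) = 19 + 7*0 = 19 + 0 = 19)
3145/2114 + J/t(-26) = 3145/2114 + 19/(-41/3) = 3145*(1/2114) + 19*(-3/41) = 3145/2114 - 57/41 = 8447/86674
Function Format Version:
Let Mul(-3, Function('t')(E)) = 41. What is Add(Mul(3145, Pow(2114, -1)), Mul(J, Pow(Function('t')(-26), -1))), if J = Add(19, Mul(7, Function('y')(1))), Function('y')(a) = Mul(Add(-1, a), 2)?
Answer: Rational(8447, 86674) ≈ 0.097457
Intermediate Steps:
Function('y')(a) = Add(-2, Mul(2, a))
Function('t')(E) = Rational(-41, 3) (Function('t')(E) = Mul(Rational(-1, 3), 41) = Rational(-41, 3))
J = 19 (J = Add(19, Mul(7, Add(-2, Mul(2, 1)))) = Add(19, Mul(7, Add(-2, 2))) = Add(19, Mul(7, 0)) = Add(19, 0) = 19)
Add(Mul(3145, Pow(2114, -1)), Mul(J, Pow(Function('t')(-26), -1))) = Add(Mul(3145, Pow(2114, -1)), Mul(19, Pow(Rational(-41, 3), -1))) = Add(Mul(3145, Rational(1, 2114)), Mul(19, Rational(-3, 41))) = Add(Rational(3145, 2114), Rational(-57, 41)) = Rational(8447, 86674)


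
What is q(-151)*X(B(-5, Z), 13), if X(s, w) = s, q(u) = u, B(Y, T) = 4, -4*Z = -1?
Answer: -604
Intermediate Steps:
Z = ¼ (Z = -¼*(-1) = ¼ ≈ 0.25000)
q(-151)*X(B(-5, Z), 13) = -151*4 = -604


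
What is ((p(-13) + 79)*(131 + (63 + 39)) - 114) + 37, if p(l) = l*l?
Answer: 57707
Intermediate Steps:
p(l) = l**2
((p(-13) + 79)*(131 + (63 + 39)) - 114) + 37 = (((-13)**2 + 79)*(131 + (63 + 39)) - 114) + 37 = ((169 + 79)*(131 + 102) - 114) + 37 = (248*233 - 114) + 37 = (57784 - 114) + 37 = 57670 + 37 = 57707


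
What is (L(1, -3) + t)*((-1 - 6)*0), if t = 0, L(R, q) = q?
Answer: 0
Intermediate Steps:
(L(1, -3) + t)*((-1 - 6)*0) = (-3 + 0)*((-1 - 6)*0) = -(-21)*0 = -3*0 = 0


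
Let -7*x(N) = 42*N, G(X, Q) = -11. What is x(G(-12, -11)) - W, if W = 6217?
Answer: -6151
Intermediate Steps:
x(N) = -6*N
x(G(-12, -11)) - W = -6*(-11) - 1*6217 = 66 - 6217 = -6151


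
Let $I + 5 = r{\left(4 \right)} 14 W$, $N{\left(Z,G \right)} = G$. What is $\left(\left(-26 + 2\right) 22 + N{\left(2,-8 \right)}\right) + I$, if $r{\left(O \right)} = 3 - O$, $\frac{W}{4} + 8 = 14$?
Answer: $-877$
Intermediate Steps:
$W = 24$ ($W = -32 + 4 \cdot 14 = -32 + 56 = 24$)
$I = -341$ ($I = -5 + \left(3 - 4\right) 14 \cdot 24 = -5 + \left(-1\right) 14 \cdot 24 = -5 - 336 = -341$)
$\left(\left(-26 + 2\right) 22 + N{\left(2,-8 \right)}\right) + I = \left(\left(-26 + 2\right) 22 - 8\right) - 341 = \left(\left(-24\right) 22 - 8\right) - 341 = \left(-528 - 8\right) - 341 = -536 - 341 = -877$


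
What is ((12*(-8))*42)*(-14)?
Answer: 56448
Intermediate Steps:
((12*(-8))*42)*(-14) = -96*42*(-14) = -4032*(-14) = 56448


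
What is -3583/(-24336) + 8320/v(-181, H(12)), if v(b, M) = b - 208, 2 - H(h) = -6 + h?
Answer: -201081733/9466704 ≈ -21.241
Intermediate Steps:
H(h) = 8 - h (H(h) = 2 - (-6 + h) = 2 + (6 - h) = 8 - h)
v(b, M) = -208 + b
-3583/(-24336) + 8320/v(-181, H(12)) = -3583/(-24336) + 8320/(-208 - 181) = -3583*(-1/24336) + 8320/(-389) = 3583/24336 + 8320*(-1/389) = 3583/24336 - 8320/389 = -201081733/9466704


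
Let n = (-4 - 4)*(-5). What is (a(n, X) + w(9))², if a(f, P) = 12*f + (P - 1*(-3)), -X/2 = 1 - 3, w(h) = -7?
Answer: 230400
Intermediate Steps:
X = 4 (X = -2*(1 - 3) = -2*(-2) = 4)
n = 40 (n = -8*(-5) = 40)
a(f, P) = 3 + P + 12*f (a(f, P) = 12*f + (P + 3) = 12*f + (3 + P) = 3 + P + 12*f)
(a(n, X) + w(9))² = ((3 + 4 + 12*40) - 7)² = ((3 + 4 + 480) - 7)² = (487 - 7)² = 480² = 230400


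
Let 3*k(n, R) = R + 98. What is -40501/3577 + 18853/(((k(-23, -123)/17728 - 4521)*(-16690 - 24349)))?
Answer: -23508517760320051/2076262874671951 ≈ -11.323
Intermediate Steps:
k(n, R) = 98/3 + R/3 (k(n, R) = (R + 98)/3 = (98 + R)/3 = 98/3 + R/3)
-40501/3577 + 18853/(((k(-23, -123)/17728 - 4521)*(-16690 - 24349))) = -40501/3577 + 18853/((((98/3 + (⅓)*(-123))/17728 - 4521)*(-16690 - 24349))) = -40501*1/3577 + 18853/((((98/3 - 41)*(1/17728) - 4521)*(-41039))) = -40501/3577 + 18853/(((-25/3*1/17728 - 4521)*(-41039))) = -40501/3577 + 18853/(((-25/53184 - 4521)*(-41039))) = -40501/3577 + 18853/((-240444889/53184*(-41039))) = -40501/3577 + 18853/(9867617799671/53184) = -40501/3577 + 18853*(53184/9867617799671) = -40501/3577 + 58981056/580448105863 = -23508517760320051/2076262874671951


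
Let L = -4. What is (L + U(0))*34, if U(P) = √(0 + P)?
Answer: -136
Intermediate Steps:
U(P) = √P
(L + U(0))*34 = (-4 + √0)*34 = (-4 + 0)*34 = -4*34 = -136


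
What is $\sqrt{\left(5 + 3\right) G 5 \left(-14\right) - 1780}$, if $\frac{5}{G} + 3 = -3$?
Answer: $\frac{2 i \sqrt{2955}}{3} \approx 36.24 i$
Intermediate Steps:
$G = - \frac{5}{6}$ ($G = \frac{5}{-3 - 3} = \frac{5}{-6} = 5 \left(- \frac{1}{6}\right) = - \frac{5}{6} \approx -0.83333$)
$\sqrt{\left(5 + 3\right) G 5 \left(-14\right) - 1780} = \sqrt{\left(5 + 3\right) \left(- \frac{5}{6}\right) 5 \left(-14\right) - 1780} = \sqrt{8 \left(- \frac{5}{6}\right) 5 \left(-14\right) - 1780} = \sqrt{\left(- \frac{20}{3}\right) 5 \left(-14\right) - 1780} = \sqrt{\left(- \frac{100}{3}\right) \left(-14\right) - 1780} = \sqrt{\frac{1400}{3} - 1780} = \sqrt{- \frac{3940}{3}} = \frac{2 i \sqrt{2955}}{3}$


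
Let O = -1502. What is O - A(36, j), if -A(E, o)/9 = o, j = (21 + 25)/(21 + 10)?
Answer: -46148/31 ≈ -1488.6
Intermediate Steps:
j = 46/31 ≈ 1.4839
A(E, o) = -9*o
O - A(36, j) = -1502 - (-9)*46/31 = -1502 - 1*(-414/31) = -1502 + 414/31 = -46148/31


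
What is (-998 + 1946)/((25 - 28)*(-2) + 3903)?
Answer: 316/1303 ≈ 0.24252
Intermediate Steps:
(-998 + 1946)/((25 - 28)*(-2) + 3903) = 948/(-3*(-2) + 3903) = 948/(6 + 3903) = 948/3909 = 948*(1/3909) = 316/1303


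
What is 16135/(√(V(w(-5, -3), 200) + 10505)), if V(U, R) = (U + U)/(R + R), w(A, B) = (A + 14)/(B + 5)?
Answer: 46100*√4202009/600287 ≈ 157.42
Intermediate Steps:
w(A, B) = (14 + A)/(5 + B)
V(U, R) = U/R (V(U, R) = (2*U)/((2*R)) = (2*U)*(1/(2*R)) = U/R)
16135/(√(V(w(-5, -3), 200) + 10505)) = 16135/(√(((14 - 5)/(5 - 3))/200 + 10505)) = 16135/(√((9/2)*(1/200) + 10505)) = 16135/(√(9/400 + 10505)) = 16135/(√(4202009/400)) = 16135/((√4202009/20)) = 16135*(20*√4202009/4202009) = 46100*√4202009/600287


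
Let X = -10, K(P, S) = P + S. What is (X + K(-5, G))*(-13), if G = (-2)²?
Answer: 143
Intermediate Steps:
G = 4
(X + K(-5, G))*(-13) = (-10 + (-5 + 4))*(-13) = (-10 - 1)*(-13) = -11*(-13) = 143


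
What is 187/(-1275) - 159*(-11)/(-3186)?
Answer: -18469/26550 ≈ -0.69563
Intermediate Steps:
187/(-1275) - 159*(-11)/(-3186) = 187*(-1/1275) + 1749*(-1/3186) = -11/75 - 583/1062 = -18469/26550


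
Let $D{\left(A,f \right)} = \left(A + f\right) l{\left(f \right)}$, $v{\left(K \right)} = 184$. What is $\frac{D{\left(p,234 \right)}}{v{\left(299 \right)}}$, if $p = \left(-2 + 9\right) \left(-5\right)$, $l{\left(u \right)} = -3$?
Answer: $- \frac{597}{184} \approx -3.2446$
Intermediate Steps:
$p = -35$ ($p = 7 \left(-5\right) = -35$)
$D{\left(A,f \right)} = - 3 A - 3 f$ ($D{\left(A,f \right)} = \left(A + f\right) \left(-3\right) = - 3 A - 3 f$)
$\frac{D{\left(p,234 \right)}}{v{\left(299 \right)}} = \frac{\left(-3\right) \left(-35\right) - 702}{184} = \left(105 - 702\right) \frac{1}{184} = \left(-597\right) \frac{1}{184} = - \frac{597}{184}$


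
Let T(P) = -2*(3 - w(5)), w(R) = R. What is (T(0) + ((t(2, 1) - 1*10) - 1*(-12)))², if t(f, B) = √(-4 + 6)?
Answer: (6 + √2)² ≈ 54.971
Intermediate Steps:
t(f, B) = √2
T(P) = 4 (T(P) = -2*(3 - 1*5) = -2*(3 - 5) = -2*(-2) = 4)
(T(0) + ((t(2, 1) - 1*10) - 1*(-12)))² = (4 + ((√2 - 1*10) - 1*(-12)))² = (4 + ((√2 - 10) + 12))² = (4 + ((-10 + √2) + 12))² = (4 + (2 + √2))² = (6 + √2)²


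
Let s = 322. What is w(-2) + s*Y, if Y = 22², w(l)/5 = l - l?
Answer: 155848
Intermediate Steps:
w(l) = 0 (w(l) = 5*(l - l) = 5*0 = 0)
Y = 484
w(-2) + s*Y = 0 + 322*484 = 0 + 155848 = 155848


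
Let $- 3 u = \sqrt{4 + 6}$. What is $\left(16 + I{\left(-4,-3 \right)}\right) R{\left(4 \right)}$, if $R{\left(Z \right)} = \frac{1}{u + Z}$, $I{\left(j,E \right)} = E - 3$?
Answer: $\frac{180}{67} + \frac{15 \sqrt{10}}{67} \approx 3.3945$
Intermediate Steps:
$u = - \frac{\sqrt{10}}{3}$ ($u = - \frac{\sqrt{4 + 6}}{3} = - \frac{\sqrt{10}}{3} \approx -1.0541$)
$I{\left(j,E \right)} = -3 + E$ ($I{\left(j,E \right)} = E - 3 = -3 + E$)
$R{\left(Z \right)} = \frac{1}{Z - \frac{\sqrt{10}}{3}}$ ($R{\left(Z \right)} = \frac{1}{- \frac{\sqrt{10}}{3} + Z} = \frac{1}{Z - \frac{\sqrt{10}}{3}}$)
$\left(16 + I{\left(-4,-3 \right)}\right) R{\left(4 \right)} = \left(16 - 6\right) \frac{3}{- \sqrt{10} + 3 \cdot 4} = \left(16 - 6\right) \frac{3}{- \sqrt{10} + 12} = 10 \frac{3}{12 - \sqrt{10}} = \frac{30}{12 - \sqrt{10}}$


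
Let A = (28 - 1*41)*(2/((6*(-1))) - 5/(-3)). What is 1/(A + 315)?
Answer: 3/893 ≈ 0.0033595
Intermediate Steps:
A = -52/3 (A = (28 - 41)*(2/(-6) - 5*(-⅓)) = -13*(2*(-⅙) + 5/3) = -13*(-⅓ + 5/3) = -13*4/3 = -52/3 ≈ -17.333)
1/(A + 315) = 1/(-52/3 + 315) = 1/(893/3) = 3/893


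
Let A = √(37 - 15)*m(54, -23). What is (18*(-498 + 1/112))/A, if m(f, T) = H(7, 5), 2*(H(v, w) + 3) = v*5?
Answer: -501975*√22/17864 ≈ -131.80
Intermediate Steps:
H(v, w) = -3 + 5*v/2 (H(v, w) = -3 + (v*5)/2 = -3 + (5*v)/2 = -3 + 5*v/2)
m(f, T) = 29/2 (m(f, T) = -3 + (5/2)*7 = -3 + 35/2 = 29/2)
A = 29*√22/2 (A = √(37 - 15)*(29/2) = √22*(29/2) = 29*√22/2 ≈ 68.011)
(18*(-498 + 1/112))/A = (18*(-498 + 1/112))/((29*√22/2)) = (18*(-498 + 1/112))*(√22/319) = (18*(-55775/112))*(√22/319) = -501975*√22/17864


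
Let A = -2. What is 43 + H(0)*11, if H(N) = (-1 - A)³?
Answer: 54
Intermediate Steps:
H(N) = 1 (H(N) = (-1 - 1*(-2))³ = (-1 + 2)³ = 1³ = 1)
43 + H(0)*11 = 43 + 1*11 = 43 + 11 = 54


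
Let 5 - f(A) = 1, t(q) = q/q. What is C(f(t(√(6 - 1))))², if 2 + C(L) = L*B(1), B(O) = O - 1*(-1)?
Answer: 36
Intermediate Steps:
B(O) = 1 + O (B(O) = O + 1 = 1 + O)
t(q) = 1
f(A) = 4 (f(A) = 5 - 1*1 = 5 - 1 = 4)
C(L) = -2 + 2*L (C(L) = -2 + L*(1 + 1) = -2 + L*2 = -2 + 2*L)
C(f(t(√(6 - 1))))² = (-2 + 2*4)² = (-2 + 8)² = 6² = 36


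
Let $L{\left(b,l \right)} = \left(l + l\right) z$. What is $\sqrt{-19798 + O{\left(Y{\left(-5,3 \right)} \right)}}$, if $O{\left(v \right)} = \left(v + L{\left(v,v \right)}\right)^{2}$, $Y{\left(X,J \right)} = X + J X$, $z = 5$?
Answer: $3 \sqrt{3178} \approx 169.12$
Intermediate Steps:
$L{\left(b,l \right)} = 10 l$ ($L{\left(b,l \right)} = \left(l + l\right) 5 = 2 l 5 = 10 l$)
$O{\left(v \right)} = 121 v^{2}$ ($O{\left(v \right)} = \left(v + 10 v\right)^{2} = \left(11 v\right)^{2} = 121 v^{2}$)
$\sqrt{-19798 + O{\left(Y{\left(-5,3 \right)} \right)}} = \sqrt{-19798 + 121 \left(- 5 \left(1 + 3\right)\right)^{2}} = \sqrt{-19798 + 121 \left(\left(-5\right) 4\right)^{2}} = \sqrt{-19798 + 121 \left(-20\right)^{2}} = \sqrt{-19798 + 121 \cdot 400} = \sqrt{-19798 + 48400} = \sqrt{28602} = 3 \sqrt{3178}$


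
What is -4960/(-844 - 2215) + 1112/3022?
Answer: 9195364/4622149 ≈ 1.9894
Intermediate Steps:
-4960/(-844 - 2215) + 1112/3022 = -4960/(-3059) + 1112*(1/3022) = -4960*(-1/3059) + 556/1511 = 4960/3059 + 556/1511 = 9195364/4622149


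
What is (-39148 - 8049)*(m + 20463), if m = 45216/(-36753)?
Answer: -11831209023777/12251 ≈ -9.6573e+8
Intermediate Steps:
m = -15072/12251 (m = 45216*(-1/36753) = -15072/12251 ≈ -1.2303)
(-39148 - 8049)*(m + 20463) = (-39148 - 8049)*(-15072/12251 + 20463) = -47197*250677141/12251 = -11831209023777/12251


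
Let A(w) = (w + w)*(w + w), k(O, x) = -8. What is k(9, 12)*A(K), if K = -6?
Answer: -1152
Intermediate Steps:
A(w) = 4*w² (A(w) = (2*w)*(2*w) = 4*w²)
k(9, 12)*A(K) = -32*(-6)² = -32*36 = -8*144 = -1152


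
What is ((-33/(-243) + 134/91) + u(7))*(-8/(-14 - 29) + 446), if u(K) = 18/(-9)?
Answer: -55389982/316953 ≈ -174.76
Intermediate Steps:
u(K) = -2 (u(K) = 18*(-⅑) = -2)
((-33/(-243) + 134/91) + u(7))*(-8/(-14 - 29) + 446) = ((-33/(-243) + 134/91) - 2)*(-8/(-14 - 29) + 446) = ((-33*(-1/243) + 134*(1/91)) - 2)*(-8/(-43) + 446) = ((11/81 + 134/91) - 2)*(-8*(-1/43) + 446) = (11855/7371 - 2)*(8/43 + 446) = -2887/7371*19186/43 = -55389982/316953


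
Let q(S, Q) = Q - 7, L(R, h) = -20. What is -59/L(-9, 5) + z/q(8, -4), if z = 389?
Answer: -7131/220 ≈ -32.414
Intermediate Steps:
q(S, Q) = -7 + Q
-59/L(-9, 5) + z/q(8, -4) = -59/(-20) + 389/(-7 - 4) = -59*(-1/20) + 389/(-11) = 59/20 + 389*(-1/11) = 59/20 - 389/11 = -7131/220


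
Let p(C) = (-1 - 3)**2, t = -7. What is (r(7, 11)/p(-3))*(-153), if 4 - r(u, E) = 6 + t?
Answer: -765/16 ≈ -47.813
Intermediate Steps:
r(u, E) = 5 (r(u, E) = 4 - (6 - 7) = 4 - 1*(-1) = 4 + 1 = 5)
p(C) = 16 (p(C) = (-4)**2 = 16)
(r(7, 11)/p(-3))*(-153) = (5/16)*(-153) = -765/16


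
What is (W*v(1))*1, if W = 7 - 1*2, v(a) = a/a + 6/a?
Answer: 35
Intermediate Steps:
v(a) = 1 + 6/a
W = 5 (W = 7 - 2 = 5)
(W*v(1))*1 = (5*((6 + 1)/1))*1 = (5*(1*7))*1 = (5*7)*1 = 35*1 = 35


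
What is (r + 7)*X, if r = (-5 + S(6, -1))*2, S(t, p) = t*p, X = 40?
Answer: -600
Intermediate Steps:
S(t, p) = p*t
r = -22 (r = (-5 - 1*6)*2 = (-5 - 6)*2 = -11*2 = -22)
(r + 7)*X = (-22 + 7)*40 = -15*40 = -600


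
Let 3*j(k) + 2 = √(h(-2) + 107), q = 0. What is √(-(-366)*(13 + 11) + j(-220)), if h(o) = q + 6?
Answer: √(79050 + 3*√113)/3 ≈ 93.738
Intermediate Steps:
h(o) = 6 (h(o) = 0 + 6 = 6)
j(k) = -⅔ + √113/3 (j(k) = -⅔ + √(6 + 107)/3 = -⅔ + √113/3)
√(-(-366)*(13 + 11) + j(-220)) = √(-(-366)*(13 + 11) + (-⅔ + √113/3)) = √(-(-366)*24 + (-⅔ + √113/3)) = √(-61*(-144) + (-⅔ + √113/3)) = √(8784 + (-⅔ + √113/3)) = √(26350/3 + √113/3)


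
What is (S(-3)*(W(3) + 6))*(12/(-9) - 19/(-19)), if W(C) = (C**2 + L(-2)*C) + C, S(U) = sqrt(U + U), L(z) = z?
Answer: -4*I*sqrt(6) ≈ -9.798*I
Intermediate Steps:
S(U) = sqrt(2)*sqrt(U) (S(U) = sqrt(2*U) = sqrt(2)*sqrt(U))
W(C) = C**2 - C (W(C) = (C**2 - 2*C) + C = C**2 - C)
(S(-3)*(W(3) + 6))*(12/(-9) - 19/(-19)) = ((sqrt(2)*sqrt(-3))*(3*(-1 + 3) + 6))*(12/(-9) - 19/(-19)) = ((sqrt(2)*(I*sqrt(3)))*(3*2 + 6))*(12*(-1/9) - 19*(-1/19)) = ((I*sqrt(6))*(6 + 6))*(-4/3 + 1) = ((I*sqrt(6))*12)*(-1/3) = (12*I*sqrt(6))*(-1/3) = -4*I*sqrt(6)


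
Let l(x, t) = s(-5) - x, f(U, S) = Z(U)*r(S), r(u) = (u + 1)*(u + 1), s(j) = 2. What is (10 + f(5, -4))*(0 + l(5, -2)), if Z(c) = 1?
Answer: -57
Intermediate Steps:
r(u) = (1 + u)**2 (r(u) = (1 + u)*(1 + u) = (1 + u)**2)
f(U, S) = (1 + S)**2 (f(U, S) = 1*(1 + S)**2 = (1 + S)**2)
l(x, t) = 2 - x
(10 + f(5, -4))*(0 + l(5, -2)) = (10 + (1 - 4)**2)*(0 + (2 - 1*5)) = (10 + (-3)**2)*(0 + (2 - 5)) = (10 + 9)*(0 - 3) = 19*(-3) = -57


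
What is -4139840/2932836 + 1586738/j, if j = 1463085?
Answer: -116941289786/357582363255 ≈ -0.32703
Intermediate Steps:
-4139840/2932836 + 1586738/j = -4139840/2932836 + 1586738/1463085 = -4139840*1/2932836 + 1586738*(1/1463085) = -1034960/733209 + 1586738/1463085 = -116941289786/357582363255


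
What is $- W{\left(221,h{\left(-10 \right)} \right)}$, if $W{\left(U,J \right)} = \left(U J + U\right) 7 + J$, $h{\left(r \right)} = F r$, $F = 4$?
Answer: $60373$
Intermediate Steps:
$h{\left(r \right)} = 4 r$
$W{\left(U,J \right)} = J + 7 U + 7 J U$ ($W{\left(U,J \right)} = \left(J U + U\right) 7 + J = \left(U + J U\right) 7 + J = \left(7 U + 7 J U\right) + J = J + 7 U + 7 J U$)
$- W{\left(221,h{\left(-10 \right)} \right)} = - (4 \left(-10\right) + 7 \cdot 221 + 7 \cdot 4 \left(-10\right) 221) = - (-40 + 1547 + 7 \left(-40\right) 221) = - (-40 + 1547 - 61880) = \left(-1\right) \left(-60373\right) = 60373$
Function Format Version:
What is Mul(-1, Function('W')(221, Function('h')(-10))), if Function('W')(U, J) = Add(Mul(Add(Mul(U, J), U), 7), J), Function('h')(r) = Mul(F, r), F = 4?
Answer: 60373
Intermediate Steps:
Function('h')(r) = Mul(4, r)
Function('W')(U, J) = Add(J, Mul(7, U), Mul(7, J, U)) (Function('W')(U, J) = Add(Mul(Add(Mul(J, U), U), 7), J) = Add(Mul(Add(U, Mul(J, U)), 7), J) = Add(Add(Mul(7, U), Mul(7, J, U)), J) = Add(J, Mul(7, U), Mul(7, J, U)))
Mul(-1, Function('W')(221, Function('h')(-10))) = Mul(-1, Add(Mul(4, -10), Mul(7, 221), Mul(7, Mul(4, -10), 221))) = Mul(-1, Add(-40, 1547, Mul(7, -40, 221))) = Mul(-1, Add(-40, 1547, -61880)) = Mul(-1, -60373) = 60373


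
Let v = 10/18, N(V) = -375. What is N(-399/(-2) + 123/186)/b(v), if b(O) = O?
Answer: -675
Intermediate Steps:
v = 5/9 (v = (1/18)*10 = 5/9 ≈ 0.55556)
N(-399/(-2) + 123/186)/b(v) = -375/5/9 = -375*9/5 = -675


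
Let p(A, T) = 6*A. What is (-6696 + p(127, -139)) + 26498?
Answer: 20564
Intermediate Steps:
(-6696 + p(127, -139)) + 26498 = (-6696 + 6*127) + 26498 = (-6696 + 762) + 26498 = -5934 + 26498 = 20564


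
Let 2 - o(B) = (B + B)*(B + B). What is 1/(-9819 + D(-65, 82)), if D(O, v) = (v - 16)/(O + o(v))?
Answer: -26959/264710487 ≈ -0.00010184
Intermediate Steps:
o(B) = 2 - 4*B² (o(B) = 2 - (B + B)*(B + B) = 2 - 2*B*2*B = 2 - 4*B²)
D(O, v) = (-16 + v)/(2 + O - 4*v²) (D(O, v) = (v - 16)/(O + (2 - 4*v²)) = (-16 + v)/(2 + O - 4*v²))
1/(-9819 + D(-65, 82)) = 1/(-9819 + (-16 + 82)/(2 - 65 - 4*82²)) = 1/(-9819 + 66/(2 - 65 - 4*6724)) = 1/(-9819 + 66/(2 - 65 - 26896)) = 1/(-9819 + 66/(-26959)) = 1/(-9819 - 1/26959*66) = 1/(-9819 - 66/26959) = 1/(-264710487/26959) = -26959/264710487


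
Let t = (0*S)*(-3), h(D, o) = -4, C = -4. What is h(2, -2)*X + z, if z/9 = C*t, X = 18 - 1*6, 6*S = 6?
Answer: -48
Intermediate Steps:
S = 1 (S = (⅙)*6 = 1)
t = 0 (t = (0*1)*(-3) = 0*(-3) = 0)
X = 12 (X = 18 - 6 = 12)
z = 0 (z = 9*(-4*0) = 9*0 = 0)
h(2, -2)*X + z = -4*12 + 0 = -48 + 0 = -48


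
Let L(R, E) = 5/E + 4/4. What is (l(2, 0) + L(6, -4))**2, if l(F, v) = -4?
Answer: 289/16 ≈ 18.063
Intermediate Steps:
L(R, E) = 1 + 5/E (L(R, E) = 5/E + 4*(1/4) = 5/E + 1 = 1 + 5/E)
(l(2, 0) + L(6, -4))**2 = (-4 + (5 - 4)/(-4))**2 = (-4 - 1/4*1)**2 = (-4 - 1/4)**2 = (-17/4)**2 = 289/16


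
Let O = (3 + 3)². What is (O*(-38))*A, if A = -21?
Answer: 28728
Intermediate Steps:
O = 36 (O = 6² = 36)
(O*(-38))*A = (36*(-38))*(-21) = -1368*(-21) = 28728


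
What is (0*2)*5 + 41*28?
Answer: 1148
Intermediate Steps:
(0*2)*5 + 41*28 = 0*5 + 1148 = 0 + 1148 = 1148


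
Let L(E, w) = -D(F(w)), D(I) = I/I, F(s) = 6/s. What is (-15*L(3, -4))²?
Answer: 225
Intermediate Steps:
D(I) = 1
L(E, w) = -1 (L(E, w) = -1*1 = -1)
(-15*L(3, -4))² = (-15*(-1))² = 15² = 225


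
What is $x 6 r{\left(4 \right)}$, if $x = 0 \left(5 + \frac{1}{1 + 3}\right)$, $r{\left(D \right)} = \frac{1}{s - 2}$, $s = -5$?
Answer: $0$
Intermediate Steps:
$r{\left(D \right)} = - \frac{1}{7}$ ($r{\left(D \right)} = \frac{1}{-5 - 2} = \frac{1}{-7} = - \frac{1}{7}$)
$x = 0$ ($x = 0 \left(5 + \frac{1}{4}\right) = 0 \cdot \frac{21}{4} = 0$)
$x 6 r{\left(4 \right)} = 0 \cdot 6 \left(- \frac{1}{7}\right) = 0 \left(- \frac{6}{7}\right) = 0$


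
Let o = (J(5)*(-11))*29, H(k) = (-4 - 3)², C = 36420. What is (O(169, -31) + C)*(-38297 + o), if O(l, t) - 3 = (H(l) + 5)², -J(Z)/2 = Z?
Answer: -1381074273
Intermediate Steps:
H(k) = 49 (H(k) = (-7)² = 49)
J(Z) = -2*Z
o = 3190 (o = (-2*5*(-11))*29 = -10*(-11)*29 = 110*29 = 3190)
O(l, t) = 2919 (O(l, t) = 3 + (49 + 5)² = 3 + 54² = 3 + 2916 = 2919)
(O(169, -31) + C)*(-38297 + o) = (2919 + 36420)*(-38297 + 3190) = 39339*(-35107) = -1381074273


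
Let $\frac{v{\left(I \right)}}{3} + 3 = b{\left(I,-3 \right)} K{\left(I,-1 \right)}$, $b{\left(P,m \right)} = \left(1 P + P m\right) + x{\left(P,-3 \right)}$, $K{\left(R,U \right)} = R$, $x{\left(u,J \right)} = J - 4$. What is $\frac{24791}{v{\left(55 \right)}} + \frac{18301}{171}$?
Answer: $\frac{38802917}{366966} \approx 105.74$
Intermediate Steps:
$x{\left(u,J \right)} = -4 + J$ ($x{\left(u,J \right)} = J - 4 = -4 + J$)
$b{\left(P,m \right)} = -7 + P + P m$ ($b{\left(P,m \right)} = \left(1 P + P m\right) - 7 = \left(P + P m\right) - 7 = -7 + P + P m$)
$v{\left(I \right)} = -9 + 3 I \left(-7 - 2 I\right)$ ($v{\left(I \right)} = -9 + 3 \left(-7 + I + I \left(-3\right)\right) I = -9 + 3 \left(-7 + I - 3 I\right) I = -9 + 3 \left(-7 - 2 I\right) I = -9 + 3 I \left(-7 - 2 I\right)$)
$\frac{24791}{v{\left(55 \right)}} + \frac{18301}{171} = \frac{24791}{-9 + 3 \cdot 55 \left(-7 - 110\right)} + \frac{18301}{171} = \frac{24791}{-9 + 3 \cdot 55 \left(-7 - 110\right)} + 18301 \cdot \frac{1}{171} = \frac{24791}{-9 + 3 \cdot 55 \left(-117\right)} + \frac{18301}{171} = \frac{24791}{-9 - 19305} + \frac{18301}{171} = \frac{24791}{-19314} + \frac{18301}{171} = 24791 \left(- \frac{1}{19314}\right) + \frac{18301}{171} = - \frac{24791}{19314} + \frac{18301}{171} = \frac{38802917}{366966}$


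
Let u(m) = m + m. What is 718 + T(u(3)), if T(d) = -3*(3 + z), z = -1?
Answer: 712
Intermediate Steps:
u(m) = 2*m
T(d) = -6 (T(d) = -3*(3 - 1) = -3*2 = -6)
718 + T(u(3)) = 718 - 6 = 712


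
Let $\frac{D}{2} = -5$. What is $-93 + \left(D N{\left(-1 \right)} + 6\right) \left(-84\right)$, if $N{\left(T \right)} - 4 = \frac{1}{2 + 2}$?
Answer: $2973$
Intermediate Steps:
$D = -10$ ($D = 2 \left(-5\right) = -10$)
$N{\left(T \right)} = \frac{17}{4}$ ($N{\left(T \right)} = 4 + \frac{1}{2 + 2} = 4 + \frac{1}{4} = \frac{17}{4}$)
$-93 + \left(D N{\left(-1 \right)} + 6\right) \left(-84\right) = -93 + \left(\left(-10\right) \frac{17}{4} + 6\right) \left(-84\right) = -93 + \left(- \frac{85}{2} + 6\right) \left(-84\right) = -93 - -3066 = -93 + 3066 = 2973$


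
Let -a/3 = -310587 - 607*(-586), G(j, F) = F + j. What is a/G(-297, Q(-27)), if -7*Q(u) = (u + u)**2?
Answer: 63161/333 ≈ 189.67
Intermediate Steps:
Q(u) = -4*u**2/7 (Q(u) = -(u + u)**2/7 = -4*u**2/7)
a = -135345 (a = -3*(-310587 - 607*(-586)) = -3*(-310587 - 1*(-355702)) = -3*(-310587 + 355702) = -3*45115 = -135345)
a/G(-297, Q(-27)) = -135345/(-4/7*(-27)**2 - 297) = -135345/(-4/7*729 - 297) = -135345/(-2916/7 - 297) = -135345/(-4995/7) = -135345*(-7/4995) = 63161/333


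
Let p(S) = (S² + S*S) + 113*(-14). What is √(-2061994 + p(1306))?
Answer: 84*√191 ≈ 1160.9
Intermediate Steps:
p(S) = -1582 + 2*S² (p(S) = (S² + S²) - 1582 = 2*S² - 1582 = -1582 + 2*S²)
√(-2061994 + p(1306)) = √(-2061994 + (-1582 + 2*1306²)) = √(-2061994 + (-1582 + 2*1705636)) = √(-2061994 + (-1582 + 3411272)) = √(-2061994 + 3409690) = √1347696 = 84*√191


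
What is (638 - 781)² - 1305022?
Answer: -1284573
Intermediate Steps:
(638 - 781)² - 1305022 = (-143)² - 1305022 = 20449 - 1305022 = -1284573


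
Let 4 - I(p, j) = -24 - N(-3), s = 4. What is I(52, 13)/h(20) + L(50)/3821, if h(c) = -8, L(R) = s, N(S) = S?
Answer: -95493/30568 ≈ -3.1240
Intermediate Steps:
I(p, j) = 25 (I(p, j) = 4 - (-24 - 1*(-3)) = 4 - (-24 + 3) = 4 - 1*(-21) = 4 + 21 = 25)
L(R) = 4
I(52, 13)/h(20) + L(50)/3821 = 25/(-8) + 4/3821 = 25*(-⅛) + 4*(1/3821) = -25/8 + 4/3821 = -95493/30568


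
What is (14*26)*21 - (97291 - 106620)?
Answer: 16973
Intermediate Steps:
(14*26)*21 - (97291 - 106620) = 364*21 - 1*(-9329) = 7644 + 9329 = 16973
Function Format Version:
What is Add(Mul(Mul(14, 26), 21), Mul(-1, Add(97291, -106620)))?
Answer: 16973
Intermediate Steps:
Add(Mul(Mul(14, 26), 21), Mul(-1, Add(97291, -106620))) = Add(Mul(364, 21), Mul(-1, -9329)) = Add(7644, 9329) = 16973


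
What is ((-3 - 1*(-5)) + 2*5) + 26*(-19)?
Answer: -482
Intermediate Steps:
((-3 - 1*(-5)) + 2*5) + 26*(-19) = ((-3 + 5) + 10) - 494 = (2 + 10) - 494 = 12 - 494 = -482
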